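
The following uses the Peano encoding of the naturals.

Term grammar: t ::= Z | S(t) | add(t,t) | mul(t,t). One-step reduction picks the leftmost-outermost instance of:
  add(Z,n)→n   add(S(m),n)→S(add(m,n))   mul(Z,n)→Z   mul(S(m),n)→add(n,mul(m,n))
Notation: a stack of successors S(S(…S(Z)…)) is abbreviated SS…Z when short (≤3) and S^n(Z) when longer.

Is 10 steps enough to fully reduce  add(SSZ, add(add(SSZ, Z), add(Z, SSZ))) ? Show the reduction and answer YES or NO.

  start: add(SSZ, add(add(SSZ, Z), add(Z, SSZ)))
  step 1: S(add(SZ, add(add(SSZ, Z), add(Z, SSZ))))
  step 2: S(S(add(Z, add(add(SSZ, Z), add(Z, SSZ)))))
  step 3: S(S(add(add(SSZ, Z), add(Z, SSZ))))
  step 4: S(S(add(S(add(SZ, Z)), add(Z, SSZ))))
  step 5: S(S(S(add(add(SZ, Z), add(Z, SSZ)))))
  step 6: S(S(S(add(S(add(Z, Z)), add(Z, SSZ)))))
  step 7: S(S(S(S(add(add(Z, Z), add(Z, SSZ))))))
  step 8: S(S(S(S(add(Z, add(Z, SSZ))))))
  step 9: S(S(S(S(add(Z, SSZ)))))
  step 10: S^6(Z)

Answer: YES — reaches normal form S^6(Z) in 10 ≤ 10 steps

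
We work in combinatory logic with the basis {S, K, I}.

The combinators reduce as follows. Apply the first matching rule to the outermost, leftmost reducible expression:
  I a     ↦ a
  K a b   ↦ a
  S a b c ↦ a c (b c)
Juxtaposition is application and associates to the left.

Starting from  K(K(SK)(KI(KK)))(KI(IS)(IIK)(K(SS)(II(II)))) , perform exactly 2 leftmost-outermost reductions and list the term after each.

Answer: after 2 steps: SK

Derivation:
  start: K(K(SK)(KI(KK)))(KI(IS)(IIK)(K(SS)(II(II))))
  step 1: K(SK)(KI(KK))
  step 2: SK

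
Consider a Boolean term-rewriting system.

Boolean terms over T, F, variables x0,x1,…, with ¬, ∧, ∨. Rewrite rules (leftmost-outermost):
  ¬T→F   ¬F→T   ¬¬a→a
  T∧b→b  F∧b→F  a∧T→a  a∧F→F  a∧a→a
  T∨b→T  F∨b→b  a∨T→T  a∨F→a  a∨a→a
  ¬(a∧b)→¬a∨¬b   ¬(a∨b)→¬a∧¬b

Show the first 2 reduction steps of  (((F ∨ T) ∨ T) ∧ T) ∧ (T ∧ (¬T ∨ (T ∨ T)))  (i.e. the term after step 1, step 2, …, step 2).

Answer: after 2 steps: T ∧ (T ∧ (¬T ∨ (T ∨ T)))

Derivation:
  start: (((F ∨ T) ∨ T) ∧ T) ∧ (T ∧ (¬T ∨ (T ∨ T)))
  [1] ((F ∨ T) ∨ T) ∧ (T ∧ (¬T ∨ (T ∨ T)))
  [2] T ∧ (T ∧ (¬T ∨ (T ∨ T)))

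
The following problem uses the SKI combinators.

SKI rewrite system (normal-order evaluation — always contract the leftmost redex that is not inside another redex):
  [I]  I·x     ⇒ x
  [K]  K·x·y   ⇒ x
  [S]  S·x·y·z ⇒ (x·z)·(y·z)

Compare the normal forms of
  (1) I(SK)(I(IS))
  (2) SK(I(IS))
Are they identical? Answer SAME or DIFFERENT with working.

Term A:
  start: I(SK)(I(IS))
  step 1: SK(I(IS))
  step 2: SK(IS)
  step 3: SKS

Term B:
  start: SK(I(IS))
  step 1: SK(IS)
  step 2: SKS

Answer: SAME — A ⇓ SKS, B ⇓ SKS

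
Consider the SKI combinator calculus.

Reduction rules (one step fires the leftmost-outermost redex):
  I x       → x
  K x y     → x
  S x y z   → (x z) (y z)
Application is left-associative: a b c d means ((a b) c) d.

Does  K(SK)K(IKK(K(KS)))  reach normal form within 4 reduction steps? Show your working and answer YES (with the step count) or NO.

  start: K(SK)K(IKK(K(KS)))
  step 1: SK(IKK(K(KS)))
  step 2: SK(KK(K(KS)))
  step 3: SKK

Answer: YES — reaches normal form SKK in 3 ≤ 4 steps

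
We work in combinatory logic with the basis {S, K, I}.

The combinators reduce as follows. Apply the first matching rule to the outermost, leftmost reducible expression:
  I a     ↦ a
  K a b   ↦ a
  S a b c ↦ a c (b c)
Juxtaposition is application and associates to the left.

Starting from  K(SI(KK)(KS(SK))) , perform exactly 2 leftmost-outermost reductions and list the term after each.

  start: K(SI(KK)(KS(SK)))
  step 1: K(I(KS(SK))(KK(KS(SK))))
  step 2: K(KS(SK)(KK(KS(SK))))

Answer: after 2 steps: K(KS(SK)(KK(KS(SK))))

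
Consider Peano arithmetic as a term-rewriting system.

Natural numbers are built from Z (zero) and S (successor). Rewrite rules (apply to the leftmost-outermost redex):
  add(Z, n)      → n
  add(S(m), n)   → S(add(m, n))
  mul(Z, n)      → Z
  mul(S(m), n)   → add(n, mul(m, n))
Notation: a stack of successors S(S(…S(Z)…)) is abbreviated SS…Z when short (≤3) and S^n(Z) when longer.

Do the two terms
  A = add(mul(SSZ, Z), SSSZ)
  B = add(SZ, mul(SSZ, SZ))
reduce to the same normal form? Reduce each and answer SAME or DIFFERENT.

Answer: SAME — A ⇓ SSSZ, B ⇓ SSSZ

Working:
Term A:
  start: add(mul(SSZ, Z), SSSZ)
  [1] add(add(Z, mul(SZ, Z)), SSSZ)
  [2] add(mul(SZ, Z), SSSZ)
  [3] add(add(Z, mul(Z, Z)), SSSZ)
  [4] add(mul(Z, Z), SSSZ)
  [5] add(Z, SSSZ)
  [6] SSSZ

Term B:
  start: add(SZ, mul(SSZ, SZ))
  [1] S(add(Z, mul(SSZ, SZ)))
  [2] S(mul(SSZ, SZ))
  [3] S(add(SZ, mul(SZ, SZ)))
  [4] S(S(add(Z, mul(SZ, SZ))))
  [5] S(S(mul(SZ, SZ)))
  [6] S(S(add(SZ, mul(Z, SZ))))
  [7] S(S(S(add(Z, mul(Z, SZ)))))
  [8] S(S(S(mul(Z, SZ))))
  [9] SSSZ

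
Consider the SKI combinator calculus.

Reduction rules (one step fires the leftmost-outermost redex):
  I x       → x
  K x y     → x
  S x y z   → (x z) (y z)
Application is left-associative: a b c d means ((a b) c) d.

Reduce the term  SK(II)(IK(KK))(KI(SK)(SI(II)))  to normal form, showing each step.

  start: SK(II)(IK(KK))(KI(SK)(SI(II)))
  →1  K(IK(KK))(II(IK(KK)))(KI(SK)(SI(II)))
  →2  IK(KK)(KI(SK)(SI(II)))
  →3  K(KK)(KI(SK)(SI(II)))
  →4  KK

Answer: normal form = KK  (in 4 steps)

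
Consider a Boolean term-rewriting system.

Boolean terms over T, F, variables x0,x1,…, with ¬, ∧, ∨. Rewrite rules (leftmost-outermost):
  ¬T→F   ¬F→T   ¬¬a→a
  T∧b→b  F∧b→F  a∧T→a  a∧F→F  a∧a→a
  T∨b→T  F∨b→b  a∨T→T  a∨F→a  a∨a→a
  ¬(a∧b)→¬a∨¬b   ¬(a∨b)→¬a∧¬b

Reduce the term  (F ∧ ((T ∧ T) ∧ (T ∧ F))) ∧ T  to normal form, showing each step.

Answer: normal form = F  (in 2 steps)

Working:
  start: (F ∧ ((T ∧ T) ∧ (T ∧ F))) ∧ T
  [1] F ∧ ((T ∧ T) ∧ (T ∧ F))
  [2] F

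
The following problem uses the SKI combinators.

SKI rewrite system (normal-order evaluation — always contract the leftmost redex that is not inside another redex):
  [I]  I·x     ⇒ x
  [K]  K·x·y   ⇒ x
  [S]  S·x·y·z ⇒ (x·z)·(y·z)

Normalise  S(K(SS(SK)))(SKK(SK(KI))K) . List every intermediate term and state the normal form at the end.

  start: S(K(SS(SK)))(SKK(SK(KI))K)
  [1] S(K(SS(SK)))(K(SK(KI))(K(SK(KI)))K)
  [2] S(K(SS(SK)))(SK(KI)K)
  [3] S(K(SS(SK)))(KK(KIK))
  [4] S(K(SS(SK)))K

Answer: normal form = S(K(SS(SK)))K  (in 4 steps)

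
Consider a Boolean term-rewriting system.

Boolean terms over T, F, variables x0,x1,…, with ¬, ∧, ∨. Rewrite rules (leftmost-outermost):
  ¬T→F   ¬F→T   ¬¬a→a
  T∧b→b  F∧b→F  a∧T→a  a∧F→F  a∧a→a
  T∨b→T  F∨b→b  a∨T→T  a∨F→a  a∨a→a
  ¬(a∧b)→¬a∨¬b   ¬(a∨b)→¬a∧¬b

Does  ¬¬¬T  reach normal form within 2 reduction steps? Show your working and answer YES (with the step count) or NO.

  start: ¬¬¬T
  →1  ¬T
  →2  F

Answer: YES — reaches normal form F in 2 ≤ 2 steps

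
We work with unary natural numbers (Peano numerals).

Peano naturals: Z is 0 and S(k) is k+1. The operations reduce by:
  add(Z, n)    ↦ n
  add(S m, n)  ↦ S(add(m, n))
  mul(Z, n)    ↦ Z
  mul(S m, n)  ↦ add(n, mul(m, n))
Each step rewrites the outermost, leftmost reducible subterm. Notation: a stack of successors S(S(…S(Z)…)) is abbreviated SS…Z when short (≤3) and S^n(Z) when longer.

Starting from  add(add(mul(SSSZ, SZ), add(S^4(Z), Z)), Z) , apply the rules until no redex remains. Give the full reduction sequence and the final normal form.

  start: add(add(mul(SSSZ, SZ), add(S^4(Z), Z)), Z)
  →1  add(add(add(SZ, mul(SSZ, SZ)), add(S^4(Z), Z)), Z)
  →2  add(add(S(add(Z, mul(SSZ, SZ))), add(S^4(Z), Z)), Z)
  →3  add(S(add(add(Z, mul(SSZ, SZ)), add(S^4(Z), Z))), Z)
  →4  S(add(add(add(Z, mul(SSZ, SZ)), add(S^4(Z), Z)), Z))
  →5  S(add(add(mul(SSZ, SZ), add(S^4(Z), Z)), Z))
  →6  S(add(add(add(SZ, mul(SZ, SZ)), add(S^4(Z), Z)), Z))
  →7  S(add(add(S(add(Z, mul(SZ, SZ))), add(S^4(Z), Z)), Z))
  →8  S(add(S(add(add(Z, mul(SZ, SZ)), add(S^4(Z), Z))), Z))
  →9  S(S(add(add(add(Z, mul(SZ, SZ)), add(S^4(Z), Z)), Z)))
  →10  S(S(add(add(mul(SZ, SZ), add(S^4(Z), Z)), Z)))
  →11  S(S(add(add(add(SZ, mul(Z, SZ)), add(S^4(Z), Z)), Z)))
  →12  S(S(add(add(S(add(Z, mul(Z, SZ))), add(S^4(Z), Z)), Z)))
  →13  S(S(add(S(add(add(Z, mul(Z, SZ)), add(S^4(Z), Z))), Z)))
  →14  S(S(S(add(add(add(Z, mul(Z, SZ)), add(S^4(Z), Z)), Z))))
  →15  S(S(S(add(add(mul(Z, SZ), add(S^4(Z), Z)), Z))))
  →16  S(S(S(add(add(Z, add(S^4(Z), Z)), Z))))
  →17  S(S(S(add(add(S^4(Z), Z), Z))))
  →18  S(S(S(add(S(add(SSSZ, Z)), Z))))
  →19  S(S(S(S(add(add(SSSZ, Z), Z)))))
  →20  S(S(S(S(add(S(add(SSZ, Z)), Z)))))
  →21  S(S(S(S(S(add(add(SSZ, Z), Z))))))
  →22  S(S(S(S(S(add(S(add(SZ, Z)), Z))))))
  →23  S(S(S(S(S(S(add(add(SZ, Z), Z)))))))
  →24  S(S(S(S(S(S(add(S(add(Z, Z)), Z)))))))
  →25  S(S(S(S(S(S(S(add(add(Z, Z), Z))))))))
  →26  S(S(S(S(S(S(S(add(Z, Z))))))))
  →27  S^7(Z)

Answer: normal form = S^7(Z)  (in 27 steps)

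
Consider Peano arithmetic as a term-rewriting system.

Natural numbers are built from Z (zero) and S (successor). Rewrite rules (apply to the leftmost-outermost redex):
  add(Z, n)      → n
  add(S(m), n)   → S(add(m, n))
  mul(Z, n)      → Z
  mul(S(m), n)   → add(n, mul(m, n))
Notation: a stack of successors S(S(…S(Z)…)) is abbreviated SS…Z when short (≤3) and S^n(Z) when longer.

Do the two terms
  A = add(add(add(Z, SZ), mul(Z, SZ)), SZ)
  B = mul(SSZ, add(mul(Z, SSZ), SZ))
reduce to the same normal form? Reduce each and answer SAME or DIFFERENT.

Term A:
  start: add(add(add(Z, SZ), mul(Z, SZ)), SZ)
  [1] add(add(SZ, mul(Z, SZ)), SZ)
  [2] add(S(add(Z, mul(Z, SZ))), SZ)
  [3] S(add(add(Z, mul(Z, SZ)), SZ))
  [4] S(add(mul(Z, SZ), SZ))
  [5] S(add(Z, SZ))
  [6] SSZ

Term B:
  start: mul(SSZ, add(mul(Z, SSZ), SZ))
  [1] add(add(mul(Z, SSZ), SZ), mul(SZ, add(mul(Z, SSZ), SZ)))
  [2] add(add(Z, SZ), mul(SZ, add(mul(Z, SSZ), SZ)))
  [3] add(SZ, mul(SZ, add(mul(Z, SSZ), SZ)))
  [4] S(add(Z, mul(SZ, add(mul(Z, SSZ), SZ))))
  [5] S(mul(SZ, add(mul(Z, SSZ), SZ)))
  [6] S(add(add(mul(Z, SSZ), SZ), mul(Z, add(mul(Z, SSZ), SZ))))
  [7] S(add(add(Z, SZ), mul(Z, add(mul(Z, SSZ), SZ))))
  [8] S(add(SZ, mul(Z, add(mul(Z, SSZ), SZ))))
  [9] S(S(add(Z, mul(Z, add(mul(Z, SSZ), SZ)))))
  [10] S(S(mul(Z, add(mul(Z, SSZ), SZ))))
  [11] SSZ

Answer: SAME — A ⇓ SSZ, B ⇓ SSZ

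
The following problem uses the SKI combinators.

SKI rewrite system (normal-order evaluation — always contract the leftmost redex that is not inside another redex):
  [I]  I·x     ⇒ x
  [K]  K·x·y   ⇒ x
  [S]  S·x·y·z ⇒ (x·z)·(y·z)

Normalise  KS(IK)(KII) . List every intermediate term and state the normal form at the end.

Answer: normal form = SI  (in 2 steps)

Working:
  start: KS(IK)(KII)
  →1  S(KII)
  →2  SI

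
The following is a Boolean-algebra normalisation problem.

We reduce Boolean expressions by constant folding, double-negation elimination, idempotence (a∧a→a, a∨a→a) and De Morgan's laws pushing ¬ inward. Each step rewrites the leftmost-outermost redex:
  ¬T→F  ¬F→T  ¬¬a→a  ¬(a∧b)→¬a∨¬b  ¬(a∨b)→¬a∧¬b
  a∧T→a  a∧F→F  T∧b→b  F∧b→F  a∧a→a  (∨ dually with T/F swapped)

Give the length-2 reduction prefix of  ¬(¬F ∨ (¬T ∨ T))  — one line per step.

Answer: after 2 steps: F ∧ ¬(¬T ∨ T)

Working:
  start: ¬(¬F ∨ (¬T ∨ T))
  [1] ¬¬F ∧ ¬(¬T ∨ T)
  [2] F ∧ ¬(¬T ∨ T)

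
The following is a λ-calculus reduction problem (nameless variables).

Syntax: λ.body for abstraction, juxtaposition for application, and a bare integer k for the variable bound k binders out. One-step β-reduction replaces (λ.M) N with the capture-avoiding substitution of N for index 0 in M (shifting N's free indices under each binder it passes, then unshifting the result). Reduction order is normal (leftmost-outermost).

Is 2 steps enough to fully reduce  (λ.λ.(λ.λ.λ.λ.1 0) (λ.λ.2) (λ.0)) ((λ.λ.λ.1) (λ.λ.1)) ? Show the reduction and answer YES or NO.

  start: (λ.λ.(λ.λ.λ.λ.1 0) (λ.λ.2) (λ.0)) ((λ.λ.λ.1) (λ.λ.1))
  →1  λ.(λ.λ.λ.λ.1 0) (λ.λ.2) (λ.0)
  →2  λ.(λ.λ.λ.1 0) (λ.0)

Answer: NO — after 2 steps the term is λ.(λ.λ.λ.1 0) (λ.0), not yet normal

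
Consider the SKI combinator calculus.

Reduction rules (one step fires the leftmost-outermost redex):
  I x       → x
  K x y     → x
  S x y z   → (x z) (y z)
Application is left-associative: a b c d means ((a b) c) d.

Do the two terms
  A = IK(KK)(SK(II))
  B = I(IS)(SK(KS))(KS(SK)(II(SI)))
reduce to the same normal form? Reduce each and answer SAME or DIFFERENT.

Answer: DIFFERENT — A ⇓ KK, B ⇓ S(SK(KS))(S(SI))

Reduction:
Term A:
  start: IK(KK)(SK(II))
  [1] K(KK)(SK(II))
  [2] KK

Term B:
  start: I(IS)(SK(KS))(KS(SK)(II(SI)))
  [1] IS(SK(KS))(KS(SK)(II(SI)))
  [2] S(SK(KS))(KS(SK)(II(SI)))
  [3] S(SK(KS))(S(II(SI)))
  [4] S(SK(KS))(S(I(SI)))
  [5] S(SK(KS))(S(SI))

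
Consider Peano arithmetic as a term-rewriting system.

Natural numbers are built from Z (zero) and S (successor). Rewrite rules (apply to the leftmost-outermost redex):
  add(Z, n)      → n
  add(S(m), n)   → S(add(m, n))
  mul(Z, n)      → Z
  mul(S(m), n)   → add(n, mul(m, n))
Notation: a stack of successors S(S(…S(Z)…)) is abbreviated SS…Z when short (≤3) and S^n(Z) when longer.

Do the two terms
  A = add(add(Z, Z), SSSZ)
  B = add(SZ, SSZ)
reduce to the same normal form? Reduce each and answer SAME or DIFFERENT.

Answer: SAME — A ⇓ SSSZ, B ⇓ SSSZ

Working:
Term A:
  start: add(add(Z, Z), SSSZ)
  step 1: add(Z, SSSZ)
  step 2: SSSZ

Term B:
  start: add(SZ, SSZ)
  step 1: S(add(Z, SSZ))
  step 2: SSSZ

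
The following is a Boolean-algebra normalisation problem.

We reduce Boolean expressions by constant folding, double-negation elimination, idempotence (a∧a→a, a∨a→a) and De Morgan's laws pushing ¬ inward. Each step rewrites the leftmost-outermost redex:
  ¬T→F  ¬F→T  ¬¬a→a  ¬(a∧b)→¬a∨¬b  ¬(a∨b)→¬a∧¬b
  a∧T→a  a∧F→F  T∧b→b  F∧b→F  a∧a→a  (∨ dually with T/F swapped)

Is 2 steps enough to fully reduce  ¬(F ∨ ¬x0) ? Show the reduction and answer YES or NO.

  start: ¬(F ∨ ¬x0)
  [1] ¬F ∧ ¬¬x0
  [2] T ∧ ¬¬x0

Answer: NO — after 2 steps the term is T ∧ ¬¬x0, not yet normal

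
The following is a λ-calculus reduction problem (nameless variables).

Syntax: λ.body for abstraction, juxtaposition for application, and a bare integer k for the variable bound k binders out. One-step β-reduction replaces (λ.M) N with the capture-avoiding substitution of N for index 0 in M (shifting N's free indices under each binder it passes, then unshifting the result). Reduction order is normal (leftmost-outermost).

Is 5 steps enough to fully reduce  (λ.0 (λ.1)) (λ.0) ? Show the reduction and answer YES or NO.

Answer: YES — reaches normal form λ.λ.0 in 2 ≤ 5 steps

Reduction:
  start: (λ.0 (λ.1)) (λ.0)
  [1] (λ.0) (λ.λ.0)
  [2] λ.λ.0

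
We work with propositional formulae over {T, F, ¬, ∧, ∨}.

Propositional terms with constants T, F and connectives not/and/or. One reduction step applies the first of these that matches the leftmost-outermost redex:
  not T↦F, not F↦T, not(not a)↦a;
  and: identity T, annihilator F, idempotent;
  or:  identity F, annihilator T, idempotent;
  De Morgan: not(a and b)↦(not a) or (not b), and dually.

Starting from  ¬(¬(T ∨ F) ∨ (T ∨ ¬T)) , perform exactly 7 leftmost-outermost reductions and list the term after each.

Answer: after 7 steps: F

Derivation:
  start: ¬(¬(T ∨ F) ∨ (T ∨ ¬T))
  →1  ¬¬(T ∨ F) ∧ ¬(T ∨ ¬T)
  →2  (T ∨ F) ∧ ¬(T ∨ ¬T)
  →3  T ∧ ¬(T ∨ ¬T)
  →4  ¬(T ∨ ¬T)
  →5  ¬T ∧ ¬¬T
  →6  F ∧ ¬¬T
  →7  F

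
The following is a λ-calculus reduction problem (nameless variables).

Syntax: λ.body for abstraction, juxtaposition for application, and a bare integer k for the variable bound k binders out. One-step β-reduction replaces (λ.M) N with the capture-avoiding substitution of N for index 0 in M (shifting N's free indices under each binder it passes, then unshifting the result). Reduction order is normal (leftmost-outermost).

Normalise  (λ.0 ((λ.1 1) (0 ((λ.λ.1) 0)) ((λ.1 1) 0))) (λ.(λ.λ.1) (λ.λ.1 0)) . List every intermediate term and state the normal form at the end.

Answer: normal form = λ.λ.λ.1 0  (in 3 steps)

Working:
  start: (λ.0 ((λ.1 1) (0 ((λ.λ.1) 0)) ((λ.1 1) 0))) (λ.(λ.λ.1) (λ.λ.1 0))
  →1  (λ.(λ.λ.1) (λ.λ.1 0)) ((λ.(λ.(λ.λ.1) (λ.λ.1 0)) (λ.(λ.λ.1) (λ.λ.1 0))) ((λ.(λ.λ.1) (λ.λ.1 0)) ((λ.λ.1) (λ.(λ.λ.1) (λ.λ.1 0)))) ((λ.(λ.(λ.λ.1) (λ.λ.1 0)) (λ.(λ.λ.1) (λ.λ.1 0))) (λ.(λ.λ.1) (λ.λ.1 0))))
  →2  (λ.λ.1) (λ.λ.1 0)
  →3  λ.λ.λ.1 0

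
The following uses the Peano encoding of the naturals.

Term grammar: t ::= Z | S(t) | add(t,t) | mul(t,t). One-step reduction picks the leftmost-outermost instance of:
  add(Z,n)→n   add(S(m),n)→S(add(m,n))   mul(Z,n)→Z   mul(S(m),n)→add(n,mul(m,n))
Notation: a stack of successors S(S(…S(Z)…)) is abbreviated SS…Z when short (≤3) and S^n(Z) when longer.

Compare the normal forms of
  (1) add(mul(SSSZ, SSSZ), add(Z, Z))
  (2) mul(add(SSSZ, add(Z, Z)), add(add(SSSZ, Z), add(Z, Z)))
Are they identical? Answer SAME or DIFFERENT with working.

Answer: SAME — A ⇓ S^9(Z), B ⇓ S^9(Z)

Reduction:
Term A:
  start: add(mul(SSSZ, SSSZ), add(Z, Z))
  →1  add(add(SSSZ, mul(SSZ, SSSZ)), add(Z, Z))
  →2  add(S(add(SSZ, mul(SSZ, SSSZ))), add(Z, Z))
  →3  S(add(add(SSZ, mul(SSZ, SSSZ)), add(Z, Z)))
  →4  S(add(S(add(SZ, mul(SSZ, SSSZ))), add(Z, Z)))
  →5  S(S(add(add(SZ, mul(SSZ, SSSZ)), add(Z, Z))))
  →6  S(S(add(S(add(Z, mul(SSZ, SSSZ))), add(Z, Z))))
  →7  S(S(S(add(add(Z, mul(SSZ, SSSZ)), add(Z, Z)))))
  →8  S(S(S(add(mul(SSZ, SSSZ), add(Z, Z)))))
  →9  S(S(S(add(add(SSSZ, mul(SZ, SSSZ)), add(Z, Z)))))
  →10  S(S(S(add(S(add(SSZ, mul(SZ, SSSZ))), add(Z, Z)))))
  →11  S(S(S(S(add(add(SSZ, mul(SZ, SSSZ)), add(Z, Z))))))
  →12  S(S(S(S(add(S(add(SZ, mul(SZ, SSSZ))), add(Z, Z))))))
  →13  S(S(S(S(S(add(add(SZ, mul(SZ, SSSZ)), add(Z, Z)))))))
  →14  S(S(S(S(S(add(S(add(Z, mul(SZ, SSSZ))), add(Z, Z)))))))
  →15  S(S(S(S(S(S(add(add(Z, mul(SZ, SSSZ)), add(Z, Z))))))))
  →16  S(S(S(S(S(S(add(mul(SZ, SSSZ), add(Z, Z))))))))
  →17  S(S(S(S(S(S(add(add(SSSZ, mul(Z, SSSZ)), add(Z, Z))))))))
  →18  S(S(S(S(S(S(add(S(add(SSZ, mul(Z, SSSZ))), add(Z, Z))))))))
  →19  S(S(S(S(S(S(S(add(add(SSZ, mul(Z, SSSZ)), add(Z, Z)))))))))
  →20  S(S(S(S(S(S(S(add(S(add(SZ, mul(Z, SSSZ))), add(Z, Z)))))))))
  →21  S(S(S(S(S(S(S(S(add(add(SZ, mul(Z, SSSZ)), add(Z, Z))))))))))
  →22  S(S(S(S(S(S(S(S(add(S(add(Z, mul(Z, SSSZ))), add(Z, Z))))))))))
  →23  S(S(S(S(S(S(S(S(S(add(add(Z, mul(Z, SSSZ)), add(Z, Z)))))))))))
  →24  S(S(S(S(S(S(S(S(S(add(mul(Z, SSSZ), add(Z, Z)))))))))))
  →25  S(S(S(S(S(S(S(S(S(add(Z, add(Z, Z)))))))))))
  →26  S(S(S(S(S(S(S(S(S(add(Z, Z))))))))))
  →27  S^9(Z)

Term B:
  start: mul(add(SSSZ, add(Z, Z)), add(add(SSSZ, Z), add(Z, Z)))
  →1  mul(S(add(SSZ, add(Z, Z))), add(add(SSSZ, Z), add(Z, Z)))
  →2  add(add(add(SSSZ, Z), add(Z, Z)), mul(add(SSZ, add(Z, Z)), add(add(SSSZ, Z), add(Z, Z))))
  →3  add(add(S(add(SSZ, Z)), add(Z, Z)), mul(add(SSZ, add(Z, Z)), add(add(SSSZ, Z), add(Z, Z))))
  →4  add(S(add(add(SSZ, Z), add(Z, Z))), mul(add(SSZ, add(Z, Z)), add(add(SSSZ, Z), add(Z, Z))))
  →5  S(add(add(add(SSZ, Z), add(Z, Z)), mul(add(SSZ, add(Z, Z)), add(add(SSSZ, Z), add(Z, Z)))))
  →6  S(add(add(S(add(SZ, Z)), add(Z, Z)), mul(add(SSZ, add(Z, Z)), add(add(SSSZ, Z), add(Z, Z)))))
  →7  S(add(S(add(add(SZ, Z), add(Z, Z))), mul(add(SSZ, add(Z, Z)), add(add(SSSZ, Z), add(Z, Z)))))
  →8  S(S(add(add(add(SZ, Z), add(Z, Z)), mul(add(SSZ, add(Z, Z)), add(add(SSSZ, Z), add(Z, Z))))))
  →9  S(S(add(add(S(add(Z, Z)), add(Z, Z)), mul(add(SSZ, add(Z, Z)), add(add(SSSZ, Z), add(Z, Z))))))
  →10  S(S(add(S(add(add(Z, Z), add(Z, Z))), mul(add(SSZ, add(Z, Z)), add(add(SSSZ, Z), add(Z, Z))))))
  →11  S(S(S(add(add(add(Z, Z), add(Z, Z)), mul(add(SSZ, add(Z, Z)), add(add(SSSZ, Z), add(Z, Z)))))))
  →12  S(S(S(add(add(Z, add(Z, Z)), mul(add(SSZ, add(Z, Z)), add(add(SSSZ, Z), add(Z, Z)))))))
  →13  S(S(S(add(add(Z, Z), mul(add(SSZ, add(Z, Z)), add(add(SSSZ, Z), add(Z, Z)))))))
  →14  S(S(S(add(Z, mul(add(SSZ, add(Z, Z)), add(add(SSSZ, Z), add(Z, Z)))))))
  →15  S(S(S(mul(add(SSZ, add(Z, Z)), add(add(SSSZ, Z), add(Z, Z))))))
  →16  S(S(S(mul(S(add(SZ, add(Z, Z))), add(add(SSSZ, Z), add(Z, Z))))))
  →17  S(S(S(add(add(add(SSSZ, Z), add(Z, Z)), mul(add(SZ, add(Z, Z)), add(add(SSSZ, Z), add(Z, Z)))))))
  →18  S(S(S(add(add(S(add(SSZ, Z)), add(Z, Z)), mul(add(SZ, add(Z, Z)), add(add(SSSZ, Z), add(Z, Z)))))))
  →19  S(S(S(add(S(add(add(SSZ, Z), add(Z, Z))), mul(add(SZ, add(Z, Z)), add(add(SSSZ, Z), add(Z, Z)))))))
  →20  S(S(S(S(add(add(add(SSZ, Z), add(Z, Z)), mul(add(SZ, add(Z, Z)), add(add(SSSZ, Z), add(Z, Z))))))))
  →21  S(S(S(S(add(add(S(add(SZ, Z)), add(Z, Z)), mul(add(SZ, add(Z, Z)), add(add(SSSZ, Z), add(Z, Z))))))))
  →22  S(S(S(S(add(S(add(add(SZ, Z), add(Z, Z))), mul(add(SZ, add(Z, Z)), add(add(SSSZ, Z), add(Z, Z))))))))
  →23  S(S(S(S(S(add(add(add(SZ, Z), add(Z, Z)), mul(add(SZ, add(Z, Z)), add(add(SSSZ, Z), add(Z, Z)))))))))
  →24  S(S(S(S(S(add(add(S(add(Z, Z)), add(Z, Z)), mul(add(SZ, add(Z, Z)), add(add(SSSZ, Z), add(Z, Z)))))))))
  →25  S(S(S(S(S(add(S(add(add(Z, Z), add(Z, Z))), mul(add(SZ, add(Z, Z)), add(add(SSSZ, Z), add(Z, Z)))))))))
  →26  S(S(S(S(S(S(add(add(add(Z, Z), add(Z, Z)), mul(add(SZ, add(Z, Z)), add(add(SSSZ, Z), add(Z, Z))))))))))
  →27  S(S(S(S(S(S(add(add(Z, add(Z, Z)), mul(add(SZ, add(Z, Z)), add(add(SSSZ, Z), add(Z, Z))))))))))
  →28  S(S(S(S(S(S(add(add(Z, Z), mul(add(SZ, add(Z, Z)), add(add(SSSZ, Z), add(Z, Z))))))))))
  →29  S(S(S(S(S(S(add(Z, mul(add(SZ, add(Z, Z)), add(add(SSSZ, Z), add(Z, Z))))))))))
  →30  S(S(S(S(S(S(mul(add(SZ, add(Z, Z)), add(add(SSSZ, Z), add(Z, Z)))))))))
  →31  S(S(S(S(S(S(mul(S(add(Z, add(Z, Z))), add(add(SSSZ, Z), add(Z, Z)))))))))
  →32  S(S(S(S(S(S(add(add(add(SSSZ, Z), add(Z, Z)), mul(add(Z, add(Z, Z)), add(add(SSSZ, Z), add(Z, Z))))))))))
  →33  S(S(S(S(S(S(add(add(S(add(SSZ, Z)), add(Z, Z)), mul(add(Z, add(Z, Z)), add(add(SSSZ, Z), add(Z, Z))))))))))
  →34  S(S(S(S(S(S(add(S(add(add(SSZ, Z), add(Z, Z))), mul(add(Z, add(Z, Z)), add(add(SSSZ, Z), add(Z, Z))))))))))
  →35  S(S(S(S(S(S(S(add(add(add(SSZ, Z), add(Z, Z)), mul(add(Z, add(Z, Z)), add(add(SSSZ, Z), add(Z, Z)))))))))))
  →36  S(S(S(S(S(S(S(add(add(S(add(SZ, Z)), add(Z, Z)), mul(add(Z, add(Z, Z)), add(add(SSSZ, Z), add(Z, Z)))))))))))
  →37  S(S(S(S(S(S(S(add(S(add(add(SZ, Z), add(Z, Z))), mul(add(Z, add(Z, Z)), add(add(SSSZ, Z), add(Z, Z)))))))))))
  →38  S(S(S(S(S(S(S(S(add(add(add(SZ, Z), add(Z, Z)), mul(add(Z, add(Z, Z)), add(add(SSSZ, Z), add(Z, Z))))))))))))
  →39  S(S(S(S(S(S(S(S(add(add(S(add(Z, Z)), add(Z, Z)), mul(add(Z, add(Z, Z)), add(add(SSSZ, Z), add(Z, Z))))))))))))
  →40  S(S(S(S(S(S(S(S(add(S(add(add(Z, Z), add(Z, Z))), mul(add(Z, add(Z, Z)), add(add(SSSZ, Z), add(Z, Z))))))))))))
  →41  S(S(S(S(S(S(S(S(S(add(add(add(Z, Z), add(Z, Z)), mul(add(Z, add(Z, Z)), add(add(SSSZ, Z), add(Z, Z)))))))))))))
  →42  S(S(S(S(S(S(S(S(S(add(add(Z, add(Z, Z)), mul(add(Z, add(Z, Z)), add(add(SSSZ, Z), add(Z, Z)))))))))))))
  →43  S(S(S(S(S(S(S(S(S(add(add(Z, Z), mul(add(Z, add(Z, Z)), add(add(SSSZ, Z), add(Z, Z)))))))))))))
  →44  S(S(S(S(S(S(S(S(S(add(Z, mul(add(Z, add(Z, Z)), add(add(SSSZ, Z), add(Z, Z)))))))))))))
  →45  S(S(S(S(S(S(S(S(S(mul(add(Z, add(Z, Z)), add(add(SSSZ, Z), add(Z, Z))))))))))))
  →46  S(S(S(S(S(S(S(S(S(mul(add(Z, Z), add(add(SSSZ, Z), add(Z, Z))))))))))))
  →47  S(S(S(S(S(S(S(S(S(mul(Z, add(add(SSSZ, Z), add(Z, Z))))))))))))
  →48  S^9(Z)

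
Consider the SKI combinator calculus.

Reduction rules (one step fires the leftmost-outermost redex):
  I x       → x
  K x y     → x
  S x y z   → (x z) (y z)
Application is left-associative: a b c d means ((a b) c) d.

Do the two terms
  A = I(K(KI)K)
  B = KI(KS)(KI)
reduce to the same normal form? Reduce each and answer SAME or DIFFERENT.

Term A:
  start: I(K(KI)K)
  step 1: K(KI)K
  step 2: KI

Term B:
  start: KI(KS)(KI)
  step 1: I(KI)
  step 2: KI

Answer: SAME — A ⇓ KI, B ⇓ KI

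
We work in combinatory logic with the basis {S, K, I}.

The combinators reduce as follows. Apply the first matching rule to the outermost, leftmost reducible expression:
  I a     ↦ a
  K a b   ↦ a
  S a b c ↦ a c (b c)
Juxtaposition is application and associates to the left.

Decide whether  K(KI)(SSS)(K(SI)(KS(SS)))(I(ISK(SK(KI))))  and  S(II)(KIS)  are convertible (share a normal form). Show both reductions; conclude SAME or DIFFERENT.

Answer: DIFFERENT — A ⇓ SK(SK(KI)), B ⇓ SII

Working:
Term A:
  start: K(KI)(SSS)(K(SI)(KS(SS)))(I(ISK(SK(KI))))
  [1] KI(K(SI)(KS(SS)))(I(ISK(SK(KI))))
  [2] I(I(ISK(SK(KI))))
  [3] I(ISK(SK(KI)))
  [4] ISK(SK(KI))
  [5] SK(SK(KI))

Term B:
  start: S(II)(KIS)
  [1] SI(KIS)
  [2] SII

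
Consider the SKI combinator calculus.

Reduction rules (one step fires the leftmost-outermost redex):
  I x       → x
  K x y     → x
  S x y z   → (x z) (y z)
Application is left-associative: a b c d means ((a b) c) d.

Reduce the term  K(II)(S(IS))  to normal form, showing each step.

Answer: normal form = I  (in 2 steps)

Reduction:
  start: K(II)(S(IS))
  step 1: II
  step 2: I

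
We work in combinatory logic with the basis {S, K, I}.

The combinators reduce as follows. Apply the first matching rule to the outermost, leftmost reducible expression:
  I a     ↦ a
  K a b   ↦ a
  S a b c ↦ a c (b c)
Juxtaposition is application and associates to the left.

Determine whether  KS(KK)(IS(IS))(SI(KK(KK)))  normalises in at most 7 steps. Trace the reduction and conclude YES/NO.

  start: KS(KK)(IS(IS))(SI(KK(KK)))
  step 1: S(IS(IS))(SI(KK(KK)))
  step 2: S(S(IS))(SI(KK(KK)))
  step 3: S(SS)(SI(KK(KK)))
  step 4: S(SS)(SIK)

Answer: YES — reaches normal form S(SS)(SIK) in 4 ≤ 7 steps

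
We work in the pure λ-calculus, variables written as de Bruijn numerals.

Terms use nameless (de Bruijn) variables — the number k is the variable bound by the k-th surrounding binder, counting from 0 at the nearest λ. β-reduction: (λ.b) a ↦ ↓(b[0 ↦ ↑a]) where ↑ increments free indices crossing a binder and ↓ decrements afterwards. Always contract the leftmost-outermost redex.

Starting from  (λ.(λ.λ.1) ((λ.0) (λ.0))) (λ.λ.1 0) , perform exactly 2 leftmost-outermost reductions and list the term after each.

  start: (λ.(λ.λ.1) ((λ.0) (λ.0))) (λ.λ.1 0)
  [1] (λ.λ.1) ((λ.0) (λ.0))
  [2] λ.(λ.0) (λ.0)

Answer: after 2 steps: λ.(λ.0) (λ.0)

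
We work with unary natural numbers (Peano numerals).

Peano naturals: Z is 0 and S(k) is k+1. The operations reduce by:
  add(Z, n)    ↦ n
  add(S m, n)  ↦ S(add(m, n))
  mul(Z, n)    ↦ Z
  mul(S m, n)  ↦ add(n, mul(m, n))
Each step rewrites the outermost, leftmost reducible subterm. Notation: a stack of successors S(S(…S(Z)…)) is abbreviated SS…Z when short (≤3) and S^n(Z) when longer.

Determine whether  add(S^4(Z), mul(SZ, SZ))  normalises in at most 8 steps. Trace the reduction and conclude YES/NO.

  start: add(S^4(Z), mul(SZ, SZ))
  →1  S(add(SSSZ, mul(SZ, SZ)))
  →2  S(S(add(SSZ, mul(SZ, SZ))))
  →3  S(S(S(add(SZ, mul(SZ, SZ)))))
  →4  S(S(S(S(add(Z, mul(SZ, SZ))))))
  →5  S(S(S(S(mul(SZ, SZ)))))
  →6  S(S(S(S(add(SZ, mul(Z, SZ))))))
  →7  S(S(S(S(S(add(Z, mul(Z, SZ)))))))
  →8  S(S(S(S(S(mul(Z, SZ))))))

Answer: NO — after 8 steps the term is S(S(S(S(S(mul(Z, SZ)))))), not yet normal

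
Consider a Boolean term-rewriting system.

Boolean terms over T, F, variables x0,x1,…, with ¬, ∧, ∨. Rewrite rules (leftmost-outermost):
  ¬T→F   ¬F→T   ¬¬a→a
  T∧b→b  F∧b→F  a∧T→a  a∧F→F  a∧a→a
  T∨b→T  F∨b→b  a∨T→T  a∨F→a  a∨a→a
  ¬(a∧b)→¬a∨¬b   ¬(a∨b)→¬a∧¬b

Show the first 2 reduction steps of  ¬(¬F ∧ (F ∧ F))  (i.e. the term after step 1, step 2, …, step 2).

  start: ¬(¬F ∧ (F ∧ F))
  →1  ¬¬F ∨ ¬(F ∧ F)
  →2  F ∨ ¬(F ∧ F)

Answer: after 2 steps: F ∨ ¬(F ∧ F)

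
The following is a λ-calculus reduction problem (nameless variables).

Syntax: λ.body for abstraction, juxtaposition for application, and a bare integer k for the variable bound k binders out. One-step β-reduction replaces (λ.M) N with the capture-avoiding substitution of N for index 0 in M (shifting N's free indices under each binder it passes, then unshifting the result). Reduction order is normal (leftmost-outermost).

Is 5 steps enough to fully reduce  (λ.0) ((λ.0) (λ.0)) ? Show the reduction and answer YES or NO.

Answer: YES — reaches normal form λ.0 in 2 ≤ 5 steps

Reduction:
  start: (λ.0) ((λ.0) (λ.0))
  →1  (λ.0) (λ.0)
  →2  λ.0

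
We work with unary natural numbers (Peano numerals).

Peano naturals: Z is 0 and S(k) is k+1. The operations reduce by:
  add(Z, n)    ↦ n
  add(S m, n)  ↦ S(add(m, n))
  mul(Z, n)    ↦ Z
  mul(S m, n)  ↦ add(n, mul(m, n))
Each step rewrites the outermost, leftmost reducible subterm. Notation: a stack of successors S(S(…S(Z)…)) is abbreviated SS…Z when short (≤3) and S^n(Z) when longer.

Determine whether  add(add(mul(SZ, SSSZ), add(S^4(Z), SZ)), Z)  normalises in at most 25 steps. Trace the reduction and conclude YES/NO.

  start: add(add(mul(SZ, SSSZ), add(S^4(Z), SZ)), Z)
  [1] add(add(add(SSSZ, mul(Z, SSSZ)), add(S^4(Z), SZ)), Z)
  [2] add(add(S(add(SSZ, mul(Z, SSSZ))), add(S^4(Z), SZ)), Z)
  [3] add(S(add(add(SSZ, mul(Z, SSSZ)), add(S^4(Z), SZ))), Z)
  [4] S(add(add(add(SSZ, mul(Z, SSSZ)), add(S^4(Z), SZ)), Z))
  [5] S(add(add(S(add(SZ, mul(Z, SSSZ))), add(S^4(Z), SZ)), Z))
  [6] S(add(S(add(add(SZ, mul(Z, SSSZ)), add(S^4(Z), SZ))), Z))
  [7] S(S(add(add(add(SZ, mul(Z, SSSZ)), add(S^4(Z), SZ)), Z)))
  [8] S(S(add(add(S(add(Z, mul(Z, SSSZ))), add(S^4(Z), SZ)), Z)))
  [9] S(S(add(S(add(add(Z, mul(Z, SSSZ)), add(S^4(Z), SZ))), Z)))
  [10] S(S(S(add(add(add(Z, mul(Z, SSSZ)), add(S^4(Z), SZ)), Z))))
  [11] S(S(S(add(add(mul(Z, SSSZ), add(S^4(Z), SZ)), Z))))
  [12] S(S(S(add(add(Z, add(S^4(Z), SZ)), Z))))
  [13] S(S(S(add(add(S^4(Z), SZ), Z))))
  [14] S(S(S(add(S(add(SSSZ, SZ)), Z))))
  [15] S(S(S(S(add(add(SSSZ, SZ), Z)))))
  [16] S(S(S(S(add(S(add(SSZ, SZ)), Z)))))
  [17] S(S(S(S(S(add(add(SSZ, SZ), Z))))))
  [18] S(S(S(S(S(add(S(add(SZ, SZ)), Z))))))
  [19] S(S(S(S(S(S(add(add(SZ, SZ), Z)))))))
  [20] S(S(S(S(S(S(add(S(add(Z, SZ)), Z)))))))
  [21] S(S(S(S(S(S(S(add(add(Z, SZ), Z))))))))
  [22] S(S(S(S(S(S(S(add(SZ, Z))))))))
  [23] S(S(S(S(S(S(S(S(add(Z, Z)))))))))
  [24] S^8(Z)

Answer: YES — reaches normal form S^8(Z) in 24 ≤ 25 steps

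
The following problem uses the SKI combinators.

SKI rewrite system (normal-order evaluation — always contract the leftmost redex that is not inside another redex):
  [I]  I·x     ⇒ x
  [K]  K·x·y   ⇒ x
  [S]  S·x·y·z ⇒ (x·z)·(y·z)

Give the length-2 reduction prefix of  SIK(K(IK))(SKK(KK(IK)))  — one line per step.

Answer: after 2 steps: K(IK)(K(K(IK)))(SKK(KK(IK)))

Working:
  start: SIK(K(IK))(SKK(KK(IK)))
  step 1: I(K(IK))(K(K(IK)))(SKK(KK(IK)))
  step 2: K(IK)(K(K(IK)))(SKK(KK(IK)))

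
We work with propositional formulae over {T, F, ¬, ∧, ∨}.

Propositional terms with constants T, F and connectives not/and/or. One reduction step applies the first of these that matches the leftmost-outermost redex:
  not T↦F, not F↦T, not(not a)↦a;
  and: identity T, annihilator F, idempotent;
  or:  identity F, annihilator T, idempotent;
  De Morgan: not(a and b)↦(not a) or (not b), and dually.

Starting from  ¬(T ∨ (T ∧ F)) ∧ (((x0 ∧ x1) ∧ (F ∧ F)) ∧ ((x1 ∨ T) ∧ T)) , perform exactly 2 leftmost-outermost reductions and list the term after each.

Answer: after 2 steps: (F ∧ ¬(T ∧ F)) ∧ (((x0 ∧ x1) ∧ (F ∧ F)) ∧ ((x1 ∨ T) ∧ T))

Reduction:
  start: ¬(T ∨ (T ∧ F)) ∧ (((x0 ∧ x1) ∧ (F ∧ F)) ∧ ((x1 ∨ T) ∧ T))
  [1] (¬T ∧ ¬(T ∧ F)) ∧ (((x0 ∧ x1) ∧ (F ∧ F)) ∧ ((x1 ∨ T) ∧ T))
  [2] (F ∧ ¬(T ∧ F)) ∧ (((x0 ∧ x1) ∧ (F ∧ F)) ∧ ((x1 ∨ T) ∧ T))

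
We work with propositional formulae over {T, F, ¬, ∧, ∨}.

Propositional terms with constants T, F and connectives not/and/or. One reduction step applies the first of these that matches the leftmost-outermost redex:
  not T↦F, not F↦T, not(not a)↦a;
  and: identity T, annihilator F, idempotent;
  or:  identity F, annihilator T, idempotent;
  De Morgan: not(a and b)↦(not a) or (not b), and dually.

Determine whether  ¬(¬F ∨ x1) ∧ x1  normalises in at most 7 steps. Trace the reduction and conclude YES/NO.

  start: ¬(¬F ∨ x1) ∧ x1
  [1] (¬¬F ∧ ¬x1) ∧ x1
  [2] (F ∧ ¬x1) ∧ x1
  [3] F ∧ x1
  [4] F

Answer: YES — reaches normal form F in 4 ≤ 7 steps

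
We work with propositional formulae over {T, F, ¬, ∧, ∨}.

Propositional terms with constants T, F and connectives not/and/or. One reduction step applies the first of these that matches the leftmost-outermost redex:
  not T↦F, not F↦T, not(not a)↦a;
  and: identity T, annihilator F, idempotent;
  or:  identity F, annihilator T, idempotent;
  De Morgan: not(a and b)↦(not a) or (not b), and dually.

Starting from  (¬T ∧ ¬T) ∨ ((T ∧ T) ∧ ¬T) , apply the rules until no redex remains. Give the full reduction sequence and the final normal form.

Answer: normal form = F  (in 6 steps)

Reduction:
  start: (¬T ∧ ¬T) ∨ ((T ∧ T) ∧ ¬T)
  step 1: ¬T ∨ ((T ∧ T) ∧ ¬T)
  step 2: F ∨ ((T ∧ T) ∧ ¬T)
  step 3: (T ∧ T) ∧ ¬T
  step 4: T ∧ ¬T
  step 5: ¬T
  step 6: F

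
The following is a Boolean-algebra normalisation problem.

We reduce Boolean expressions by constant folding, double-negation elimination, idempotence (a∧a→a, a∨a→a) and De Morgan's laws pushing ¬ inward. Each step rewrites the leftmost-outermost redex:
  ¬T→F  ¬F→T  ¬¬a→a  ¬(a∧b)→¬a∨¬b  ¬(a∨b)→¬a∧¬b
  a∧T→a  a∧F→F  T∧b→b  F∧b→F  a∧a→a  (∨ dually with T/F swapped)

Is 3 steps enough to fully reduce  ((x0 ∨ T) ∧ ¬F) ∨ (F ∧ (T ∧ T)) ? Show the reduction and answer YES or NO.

  start: ((x0 ∨ T) ∧ ¬F) ∨ (F ∧ (T ∧ T))
  step 1: (T ∧ ¬F) ∨ (F ∧ (T ∧ T))
  step 2: ¬F ∨ (F ∧ (T ∧ T))
  step 3: T ∨ (F ∧ (T ∧ T))

Answer: NO — after 3 steps the term is T ∨ (F ∧ (T ∧ T)), not yet normal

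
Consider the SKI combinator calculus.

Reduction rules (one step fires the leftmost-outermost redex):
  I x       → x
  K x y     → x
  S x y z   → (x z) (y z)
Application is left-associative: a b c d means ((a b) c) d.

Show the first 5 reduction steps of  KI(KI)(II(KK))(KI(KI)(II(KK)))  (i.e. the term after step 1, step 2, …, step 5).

  start: KI(KI)(II(KK))(KI(KI)(II(KK)))
  step 1: I(II(KK))(KI(KI)(II(KK)))
  step 2: II(KK)(KI(KI)(II(KK)))
  step 3: I(KK)(KI(KI)(II(KK)))
  step 4: KK(KI(KI)(II(KK)))
  step 5: K

Answer: after 5 steps: K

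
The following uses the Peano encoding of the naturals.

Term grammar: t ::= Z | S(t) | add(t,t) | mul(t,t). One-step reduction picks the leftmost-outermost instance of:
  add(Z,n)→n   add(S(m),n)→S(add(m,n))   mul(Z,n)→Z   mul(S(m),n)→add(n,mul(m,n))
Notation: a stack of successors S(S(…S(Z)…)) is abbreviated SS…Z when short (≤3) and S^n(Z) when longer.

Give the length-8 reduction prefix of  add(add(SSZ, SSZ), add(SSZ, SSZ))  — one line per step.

  start: add(add(SSZ, SSZ), add(SSZ, SSZ))
  step 1: add(S(add(SZ, SSZ)), add(SSZ, SSZ))
  step 2: S(add(add(SZ, SSZ), add(SSZ, SSZ)))
  step 3: S(add(S(add(Z, SSZ)), add(SSZ, SSZ)))
  step 4: S(S(add(add(Z, SSZ), add(SSZ, SSZ))))
  step 5: S(S(add(SSZ, add(SSZ, SSZ))))
  step 6: S(S(S(add(SZ, add(SSZ, SSZ)))))
  step 7: S(S(S(S(add(Z, add(SSZ, SSZ))))))
  step 8: S(S(S(S(add(SSZ, SSZ)))))

Answer: after 8 steps: S(S(S(S(add(SSZ, SSZ)))))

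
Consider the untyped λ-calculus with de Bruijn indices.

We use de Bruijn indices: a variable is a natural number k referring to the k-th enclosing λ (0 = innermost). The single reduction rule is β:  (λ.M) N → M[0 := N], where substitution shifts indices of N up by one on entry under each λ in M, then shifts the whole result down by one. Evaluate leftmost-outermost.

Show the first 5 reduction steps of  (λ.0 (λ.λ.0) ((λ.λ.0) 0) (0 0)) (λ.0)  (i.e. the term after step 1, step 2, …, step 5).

  start: (λ.0 (λ.λ.0) ((λ.λ.0) 0) (0 0)) (λ.0)
  step 1: (λ.0) (λ.λ.0) ((λ.λ.0) (λ.0)) ((λ.0) (λ.0))
  step 2: (λ.λ.0) ((λ.λ.0) (λ.0)) ((λ.0) (λ.0))
  step 3: (λ.0) ((λ.0) (λ.0))
  step 4: (λ.0) (λ.0)
  step 5: λ.0

Answer: after 5 steps: λ.0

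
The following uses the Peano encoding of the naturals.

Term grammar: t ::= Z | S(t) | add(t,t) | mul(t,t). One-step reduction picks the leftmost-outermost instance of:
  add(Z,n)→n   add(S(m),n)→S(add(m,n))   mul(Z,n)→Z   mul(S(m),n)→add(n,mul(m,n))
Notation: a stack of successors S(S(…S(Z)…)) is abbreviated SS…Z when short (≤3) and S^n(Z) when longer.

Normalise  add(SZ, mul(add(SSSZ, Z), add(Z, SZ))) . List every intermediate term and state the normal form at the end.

  start: add(SZ, mul(add(SSSZ, Z), add(Z, SZ)))
  step 1: S(add(Z, mul(add(SSSZ, Z), add(Z, SZ))))
  step 2: S(mul(add(SSSZ, Z), add(Z, SZ)))
  step 3: S(mul(S(add(SSZ, Z)), add(Z, SZ)))
  step 4: S(add(add(Z, SZ), mul(add(SSZ, Z), add(Z, SZ))))
  step 5: S(add(SZ, mul(add(SSZ, Z), add(Z, SZ))))
  step 6: S(S(add(Z, mul(add(SSZ, Z), add(Z, SZ)))))
  step 7: S(S(mul(add(SSZ, Z), add(Z, SZ))))
  step 8: S(S(mul(S(add(SZ, Z)), add(Z, SZ))))
  step 9: S(S(add(add(Z, SZ), mul(add(SZ, Z), add(Z, SZ)))))
  step 10: S(S(add(SZ, mul(add(SZ, Z), add(Z, SZ)))))
  step 11: S(S(S(add(Z, mul(add(SZ, Z), add(Z, SZ))))))
  step 12: S(S(S(mul(add(SZ, Z), add(Z, SZ)))))
  step 13: S(S(S(mul(S(add(Z, Z)), add(Z, SZ)))))
  step 14: S(S(S(add(add(Z, SZ), mul(add(Z, Z), add(Z, SZ))))))
  step 15: S(S(S(add(SZ, mul(add(Z, Z), add(Z, SZ))))))
  step 16: S(S(S(S(add(Z, mul(add(Z, Z), add(Z, SZ)))))))
  step 17: S(S(S(S(mul(add(Z, Z), add(Z, SZ))))))
  step 18: S(S(S(S(mul(Z, add(Z, SZ))))))
  step 19: S^4(Z)

Answer: normal form = S^4(Z)  (in 19 steps)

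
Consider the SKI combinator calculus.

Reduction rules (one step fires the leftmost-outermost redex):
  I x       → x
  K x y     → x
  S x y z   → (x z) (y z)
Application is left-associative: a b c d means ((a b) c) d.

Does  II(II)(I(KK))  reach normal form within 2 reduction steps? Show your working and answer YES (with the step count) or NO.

Answer: NO — after 2 steps the term is II(I(KK)), not yet normal

Derivation:
  start: II(II)(I(KK))
  step 1: I(II)(I(KK))
  step 2: II(I(KK))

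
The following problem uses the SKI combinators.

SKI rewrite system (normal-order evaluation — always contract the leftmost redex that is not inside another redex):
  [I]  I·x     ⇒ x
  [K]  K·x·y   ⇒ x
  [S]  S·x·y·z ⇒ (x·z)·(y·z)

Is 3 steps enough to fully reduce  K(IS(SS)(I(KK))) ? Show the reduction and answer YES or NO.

Answer: YES — reaches normal form K(S(SS)(KK)) in 2 ≤ 3 steps

Working:
  start: K(IS(SS)(I(KK)))
  step 1: K(S(SS)(I(KK)))
  step 2: K(S(SS)(KK))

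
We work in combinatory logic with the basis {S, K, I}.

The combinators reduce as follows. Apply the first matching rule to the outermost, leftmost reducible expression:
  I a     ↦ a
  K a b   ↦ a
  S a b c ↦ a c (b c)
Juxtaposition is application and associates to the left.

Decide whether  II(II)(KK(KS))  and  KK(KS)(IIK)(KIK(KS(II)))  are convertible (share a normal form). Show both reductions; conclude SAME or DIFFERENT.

Answer: SAME — A ⇓ K, B ⇓ K

Reduction:
Term A:
  start: II(II)(KK(KS))
  step 1: I(II)(KK(KS))
  step 2: II(KK(KS))
  step 3: I(KK(KS))
  step 4: KK(KS)
  step 5: K

Term B:
  start: KK(KS)(IIK)(KIK(KS(II)))
  step 1: K(IIK)(KIK(KS(II)))
  step 2: IIK
  step 3: IK
  step 4: K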